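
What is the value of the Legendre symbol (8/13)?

Pull out 2^3: since 13 ≡ 5 (mod 8), (2/13) = -1, so (2/13)^3 = -1.
Reached (1/13) = 1. Collecting the sign flips along the way, the symbol is -1.

-1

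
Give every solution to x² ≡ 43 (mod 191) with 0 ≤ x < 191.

Since 191 ≡ 3 (mod 4), a square root of 43 is 43^((191+1)/4) = 43^48 mod 191.
Repeated squaring: 43^2≡130, 43^4≡92, 43^8≡60, 43^16≡162, 43^32≡77 (mod 191).
43^48 = 43^(32+16) ≡ 59 (mod 191).
Check: 59² = 3481 ≡ 43 (mod 191). The two roots are 59 and 132.

59, 132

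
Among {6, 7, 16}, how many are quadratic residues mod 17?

1

(6/17) = -1 → non-residue.
(7/17) = -1 → non-residue.
(16/17) = +1 → QR.
Total quadratic residues among the 3: 1.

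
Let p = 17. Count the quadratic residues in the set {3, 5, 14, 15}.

1

(3/17) = -1 → non-residue.
(5/17) = -1 → non-residue.
(14/17) = -1 → non-residue.
(15/17) = +1 → QR.
Total quadratic residues among the 4: 1.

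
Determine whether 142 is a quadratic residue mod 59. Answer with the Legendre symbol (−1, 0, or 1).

-1

First reduce: 142 ≡ 24 (mod 59).
Pull out 2^3: since 59 ≡ 3 (mod 8), (2/59) = -1, so (2/59)^3 = -1.
Reciprocity: 3 ≡ 3 and 59 ≡ 3 (mod 4), so (3/59) = −(59/3).
Reduce top mod 3: now compute (2/3).
Pull out 2: since 3 ≡ 3 (mod 8), (2/3) = -1.
Reached (1/3) = 1. Collecting the sign flips along the way, the symbol is -1.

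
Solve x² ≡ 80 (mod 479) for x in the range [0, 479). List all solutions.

88, 391

Since 479 ≡ 3 (mod 4), a square root of 80 is 80^((479+1)/4) = 80^120 mod 479.
Repeated squaring: 80^2≡173, 80^4≡231, 80^8≡192, 80^16≡460, 80^32≡361, 80^64≡33 (mod 479).
80^120 = 80^(64+32+16+8) ≡ 88 (mod 479).
Check: 88² = 7744 ≡ 80 (mod 479). The two roots are 88 and 391.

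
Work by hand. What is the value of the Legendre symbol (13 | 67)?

-1

Euler's criterion: (13/67) ≡ 13^33 (mod 67).
13^2 ≡ 35 (mod 67)
13^4 ≡ 19 (mod 67)
13^8 ≡ 26 (mod 67)
13^16 ≡ 6 (mod 67)
13^32 ≡ 36 (mod 67)
13^33 = 13^(32+1) ≡ 66 (mod 67).
Result is 66 ≡ −1, so (13/67) = −1.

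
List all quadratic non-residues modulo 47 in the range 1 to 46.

Square k = 1,…,23 (k and 47−k give the same square):
1²=1, 2²=4, 3²=9, 4²=16, 5²=25, 6²=36, 7²≡2, 8²≡17, 9²≡34, 10²≡6, 11²≡27, 12²≡3, 13²≡28, 14²≡8, 15²≡37, 16²≡21, 17²≡7, 18²≡42, 19²≡32, 20²≡24, 21²≡18, 22²≡14, 23²≡12 (mod 47).
The residues are {1, 2, 3, 4, 6, 7, 8, 9, 12, 14, 16, 17, 18, 21, 24, 25, 27, 28, 32, 34, 36, 37, 42}; the non-residues are the remaining 23 nonzero classes.

5,10,11,13,15,19,20,22,23,26,29,30,31,33,35,38,39,40,41,43,44,45,46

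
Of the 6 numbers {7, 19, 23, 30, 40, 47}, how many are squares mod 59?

2

(7/59) = +1 → QR.
(19/59) = +1 → QR.
(23/59) = -1 → non-residue.
(30/59) = -1 → non-residue.
(40/59) = -1 → non-residue.
(47/59) = -1 → non-residue.
Total quadratic residues among the 6: 2.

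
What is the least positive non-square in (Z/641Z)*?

3

(2/641) = +1, so 2 is a residue.
(3/641) = −1, so 3 is the smallest positive non-residue mod 641.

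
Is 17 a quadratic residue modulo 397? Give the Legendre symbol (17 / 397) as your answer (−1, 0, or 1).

Reciprocity: 17 ≡ 1 and 397 ≡ 1 (mod 4), so (17/397) = +(397/17).
Reduce top mod 17: now compute (6/17).
Pull out 2: since 17 ≡ 1 (mod 8), (2/17) = +1.
Reciprocity: 3 ≡ 3 and 17 ≡ 1 (mod 4), so (3/17) = +(17/3).
Reduce top mod 3: now compute (2/3).
Pull out 2: since 3 ≡ 3 (mod 8), (2/3) = -1.
Reached (1/3) = 1. Collecting the sign flips along the way, the symbol is -1.

-1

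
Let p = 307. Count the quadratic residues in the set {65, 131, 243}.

1

(65/307) = +1 → QR.
(131/307) = -1 → non-residue.
(243/307) = -1 → non-residue.
Total quadratic residues among the 3: 1.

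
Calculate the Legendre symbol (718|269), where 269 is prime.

Euler's criterion: (718/269) ≡ 180^134 (mod 269).
180^2 ≡ 120 (mod 269)
180^4 ≡ 143 (mod 269)
180^8 ≡ 5 (mod 269)
180^16 ≡ 25 (mod 269)
180^32 ≡ 87 (mod 269)
180^64 ≡ 37 (mod 269)
180^128 ≡ 24 (mod 269)
180^134 = 180^(128+4+2) ≡ 1 (mod 269).
Result is 1, so (718/269) = 1.

1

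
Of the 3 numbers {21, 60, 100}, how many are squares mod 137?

2

(21/137) = -1 → non-residue.
(60/137) = +1 → QR.
(100/137) = +1 → QR.
Total quadratic residues among the 3: 2.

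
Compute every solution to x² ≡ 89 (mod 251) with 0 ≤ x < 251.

66, 185

Since 251 ≡ 3 (mod 4), a square root of 89 is 89^((251+1)/4) = 89^63 mod 251.
Repeated squaring: 89^2≡140, 89^4≡22, 89^8≡233, 89^16≡73, 89^32≡58 (mod 251).
89^63 = 89^(32+16+8+4+2+1) ≡ 66 (mod 251).
Check: 66² = 4356 ≡ 89 (mod 251). The two roots are 66 and 185.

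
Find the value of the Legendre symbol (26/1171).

Pull out 2: since 1171 ≡ 3 (mod 8), (2/1171) = -1.
Reciprocity: 13 ≡ 1 and 1171 ≡ 3 (mod 4), so (13/1171) = +(1171/13).
Reduce top mod 13: now compute (1/13).
Reached (1/13) = 1. Collecting the sign flips along the way, the symbol is -1.

-1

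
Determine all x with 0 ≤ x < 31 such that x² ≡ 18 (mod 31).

7, 24

Since 31 ≡ 3 (mod 4), a square root of 18 is 18^((31+1)/4) = 18^8 mod 31.
Repeated squaring: 18^2≡14, 18^4≡10, 18^8≡7 (mod 31).
18^8 = 18^(8) ≡ 7 (mod 31).
Check: 7² = 49 ≡ 18 (mod 31). The two roots are 7 and 24.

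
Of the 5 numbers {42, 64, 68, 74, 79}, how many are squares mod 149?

3

(42/149) = +1 → QR.
(64/149) = +1 → QR.
(68/149) = +1 → QR.
(74/149) = -1 → non-residue.
(79/149) = -1 → non-residue.
Total quadratic residues among the 5: 3.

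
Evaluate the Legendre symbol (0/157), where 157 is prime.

0

Top reduces to 0: gcd > 1, so the symbol is 0.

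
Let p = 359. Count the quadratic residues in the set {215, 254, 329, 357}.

1

(215/359) = -1 → non-residue.
(254/359) = +1 → QR.
(329/359) = -1 → non-residue.
(357/359) = -1 → non-residue.
Total quadratic residues among the 4: 1.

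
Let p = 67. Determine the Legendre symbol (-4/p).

-1

First reduce: -4 ≡ 63 (mod 67).
Reciprocity: 63 ≡ 3 and 67 ≡ 3 (mod 4), so (63/67) = −(67/63).
Reduce top mod 63: now compute (4/63).
Pull out 2^2: since 63 ≡ 7 (mod 8), (2/63) = +1, so (2/63)^2 = +1.
Reached (1/63) = 1. Collecting the sign flips along the way, the symbol is -1.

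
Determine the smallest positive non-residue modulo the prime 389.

(2/389) = −1, so 2 is the smallest positive non-residue mod 389.

2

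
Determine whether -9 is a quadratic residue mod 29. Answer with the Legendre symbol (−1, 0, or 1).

1

Euler's criterion: (-9/29) ≡ 20^14 (mod 29).
20^2 ≡ 23 (mod 29)
20^4 ≡ 7 (mod 29)
20^8 ≡ 20 (mod 29)
20^14 = 20^(8+4+2) ≡ 1 (mod 29).
Result is 1, so (-9/29) = 1.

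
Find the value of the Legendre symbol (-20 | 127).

First reduce: -20 ≡ 107 (mod 127).
Reciprocity: 107 ≡ 3 and 127 ≡ 3 (mod 4), so (107/127) = −(127/107).
Reduce top mod 107: now compute (20/107).
Pull out 2^2: since 107 ≡ 3 (mod 8), (2/107) = -1, so (2/107)^2 = +1.
Reciprocity: 5 ≡ 1 and 107 ≡ 3 (mod 4), so (5/107) = +(107/5).
Reduce top mod 5: now compute (2/5).
Pull out 2: since 5 ≡ 5 (mod 8), (2/5) = -1.
Reached (1/5) = 1. Collecting the sign flips along the way, the symbol is +1.

1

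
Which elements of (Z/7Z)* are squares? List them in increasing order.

Square k = 1,…,3 (k and 7−k give the same square):
1²=1, 2²=4, 3²≡2 (mod 7).
So the quadratic residues mod 7 are {1, 2, 4}.

1,2,4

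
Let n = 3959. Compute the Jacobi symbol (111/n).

Reciprocity: 111 ≡ 3 and 3959 ≡ 3 (mod 4), so (111/3959) = −(3959/111).
Reduce top mod 111: now compute (74/111).
Pull out 2: since 111 ≡ 7 (mod 8), (2/111) = +1.
Reciprocity: 37 ≡ 1 and 111 ≡ 3 (mod 4), so (37/111) = +(111/37).
Reduce top mod 37: now compute (0/37).
Top reduces to 0: gcd > 1, so the symbol is 0.

0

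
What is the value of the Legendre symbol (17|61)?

-1

Reciprocity: 17 ≡ 1 and 61 ≡ 1 (mod 4), so (17/61) = +(61/17).
Reduce top mod 17: now compute (10/17).
Pull out 2: since 17 ≡ 1 (mod 8), (2/17) = +1.
Reciprocity: 5 ≡ 1 and 17 ≡ 1 (mod 4), so (5/17) = +(17/5).
Reduce top mod 5: now compute (2/5).
Pull out 2: since 5 ≡ 5 (mod 8), (2/5) = -1.
Reached (1/5) = 1. Collecting the sign flips along the way, the symbol is -1.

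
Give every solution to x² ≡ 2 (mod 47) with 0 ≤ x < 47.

7, 40

Since 47 ≡ 3 (mod 4), a square root of 2 is 2^((47+1)/4) = 2^12 mod 47.
Repeated squaring: 2^2≡4, 2^4≡16, 2^8≡21 (mod 47).
2^12 = 2^(8+4) ≡ 7 (mod 47).
Check: 7² = 49 ≡ 2 (mod 47). The two roots are 7 and 40.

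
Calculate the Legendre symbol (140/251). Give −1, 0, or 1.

1

Pull out 2^2: since 251 ≡ 3 (mod 8), (2/251) = -1, so (2/251)^2 = +1.
Reciprocity: 35 ≡ 3 and 251 ≡ 3 (mod 4), so (35/251) = −(251/35).
Reduce top mod 35: now compute (6/35).
Pull out 2: since 35 ≡ 3 (mod 8), (2/35) = -1.
Reciprocity: 3 ≡ 3 and 35 ≡ 3 (mod 4), so (3/35) = −(35/3).
Reduce top mod 3: now compute (2/3).
Pull out 2: since 3 ≡ 3 (mod 8), (2/3) = -1.
Reached (1/3) = 1. Collecting the sign flips along the way, the symbol is +1.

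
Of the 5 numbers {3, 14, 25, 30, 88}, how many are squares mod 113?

(3/113) = -1 → non-residue.
(14/113) = +1 → QR.
(25/113) = +1 → QR.
(30/113) = +1 → QR.
(88/113) = +1 → QR.
Total quadratic residues among the 5: 4.

4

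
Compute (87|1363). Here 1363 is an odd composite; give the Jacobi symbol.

0

Reciprocity: 87 ≡ 3 and 1363 ≡ 3 (mod 4), so (87/1363) = −(1363/87).
Reduce top mod 87: now compute (58/87).
Pull out 2: since 87 ≡ 7 (mod 8), (2/87) = +1.
Reciprocity: 29 ≡ 1 and 87 ≡ 3 (mod 4), so (29/87) = +(87/29).
Reduce top mod 29: now compute (0/29).
Top reduces to 0: gcd > 1, so the symbol is 0.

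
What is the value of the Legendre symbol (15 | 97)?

-1

Reciprocity: 15 ≡ 3 and 97 ≡ 1 (mod 4), so (15/97) = +(97/15).
Reduce top mod 15: now compute (7/15).
Reciprocity: 7 ≡ 3 and 15 ≡ 3 (mod 4), so (7/15) = −(15/7).
Reduce top mod 7: now compute (1/7).
Reached (1/7) = 1. Collecting the sign flips along the way, the symbol is -1.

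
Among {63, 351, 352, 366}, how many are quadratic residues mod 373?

(63/373) = +1 → QR.
(351/373) = +1 → QR.
(352/373) = +1 → QR.
(366/373) = +1 → QR.
Total quadratic residues among the 4: 4.

4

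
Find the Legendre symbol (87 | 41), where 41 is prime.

1

First reduce: 87 ≡ 5 (mod 41).
Reciprocity: 5 ≡ 1 and 41 ≡ 1 (mod 4), so (5/41) = +(41/5).
Reduce top mod 5: now compute (1/5).
Reached (1/5) = 1. Collecting the sign flips along the way, the symbol is +1.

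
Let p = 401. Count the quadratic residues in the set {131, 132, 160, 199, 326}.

(131/401) = -1 → non-residue.
(132/401) = -1 → non-residue.
(160/401) = +1 → QR.
(199/401) = -1 → non-residue.
(326/401) = -1 → non-residue.
Total quadratic residues among the 5: 1.

1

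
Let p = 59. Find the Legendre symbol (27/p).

1

Euler's criterion: (27/59) ≡ 27^29 (mod 59).
27^2 ≡ 21 (mod 59)
27^4 ≡ 28 (mod 59)
27^8 ≡ 17 (mod 59)
27^16 ≡ 53 (mod 59)
27^29 = 27^(16+8+4+1) ≡ 1 (mod 59).
Result is 1, so (27/59) = 1.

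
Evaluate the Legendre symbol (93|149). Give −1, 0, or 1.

-1

Reciprocity: 93 ≡ 1 and 149 ≡ 1 (mod 4), so (93/149) = +(149/93).
Reduce top mod 93: now compute (56/93).
Pull out 2^3: since 93 ≡ 5 (mod 8), (2/93) = -1, so (2/93)^3 = -1.
Reciprocity: 7 ≡ 3 and 93 ≡ 1 (mod 4), so (7/93) = +(93/7).
Reduce top mod 7: now compute (2/7).
Pull out 2: since 7 ≡ 7 (mod 8), (2/7) = +1.
Reached (1/7) = 1. Collecting the sign flips along the way, the symbol is -1.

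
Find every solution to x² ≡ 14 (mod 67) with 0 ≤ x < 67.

Since 67 ≡ 3 (mod 4), a square root of 14 is 14^((67+1)/4) = 14^17 mod 67.
Repeated squaring: 14^2≡62, 14^4≡25, 14^8≡22, 14^16≡15 (mod 67).
14^17 = 14^(16+1) ≡ 9 (mod 67).
Check: 9² = 81 ≡ 14 (mod 67). The two roots are 9 and 58.

9, 58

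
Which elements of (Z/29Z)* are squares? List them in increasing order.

Square k = 1,…,14 (k and 29−k give the same square):
1²=1, 2²=4, 3²=9, 4²=16, 5²=25, 6²≡7, 7²≡20, 8²≡6, 9²≡23, 10²≡13, 11²≡5, 12²≡28, 13²≡24, 14²≡22 (mod 29).
So the quadratic residues mod 29 are {1, 4, 5, 6, 7, 9, 13, 16, 20, 22, 23, 24, 25, 28}.

1 4 5 6 7 9 13 16 20 22 23 24 25 28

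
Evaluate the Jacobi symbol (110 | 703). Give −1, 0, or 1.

-1

Pull out 2: since 703 ≡ 7 (mod 8), (2/703) = +1.
Reciprocity: 55 ≡ 3 and 703 ≡ 3 (mod 4), so (55/703) = −(703/55).
Reduce top mod 55: now compute (43/55).
Reciprocity: 43 ≡ 3 and 55 ≡ 3 (mod 4), so (43/55) = −(55/43).
Reduce top mod 43: now compute (12/43).
Pull out 2^2: since 43 ≡ 3 (mod 8), (2/43) = -1, so (2/43)^2 = +1.
Reciprocity: 3 ≡ 3 and 43 ≡ 3 (mod 4), so (3/43) = −(43/3).
Reduce top mod 3: now compute (1/3).
Reached (1/3) = 1. Collecting the sign flips along the way, the symbol is -1.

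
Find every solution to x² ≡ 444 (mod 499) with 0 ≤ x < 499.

Since 499 ≡ 3 (mod 4), a square root of 444 is 444^((499+1)/4) = 444^125 mod 499.
Repeated squaring: 444^2≡31, 444^4≡462, 444^8≡371, 444^16≡416, 444^32≡402, 444^64≡427 (mod 499).
444^125 = 444^(64+32+16+8+4+1) ≡ 167 (mod 499).
Check: 167² = 27889 ≡ 444 (mod 499). The two roots are 167 and 332.

167, 332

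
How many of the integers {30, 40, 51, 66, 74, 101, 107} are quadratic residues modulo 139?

(30/139) = +1 → QR.
(40/139) = -1 → non-residue.
(51/139) = +1 → QR.
(66/139) = +1 → QR.
(74/139) = -1 → non-residue.
(101/139) = -1 → non-residue.
(107/139) = +1 → QR.
Total quadratic residues among the 7: 4.

4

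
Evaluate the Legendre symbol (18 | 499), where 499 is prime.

-1

Pull out 2: since 499 ≡ 3 (mod 8), (2/499) = -1.
Reciprocity: 9 ≡ 1 and 499 ≡ 3 (mod 4), so (9/499) = +(499/9).
Reduce top mod 9: now compute (4/9).
Pull out 2^2: since 9 ≡ 1 (mod 8), (2/9) = +1, so (2/9)^2 = +1.
Reached (1/9) = 1. Collecting the sign flips along the way, the symbol is -1.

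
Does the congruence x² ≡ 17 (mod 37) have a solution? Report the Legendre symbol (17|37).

Euler's criterion: (17/37) ≡ 17^18 (mod 37).
17^2 ≡ 30 (mod 37)
17^4 ≡ 12 (mod 37)
17^8 ≡ 33 (mod 37)
17^16 ≡ 16 (mod 37)
17^18 = 17^(16+2) ≡ 36 (mod 37).
Result is 36 ≡ −1, so (17/37) = −1.

-1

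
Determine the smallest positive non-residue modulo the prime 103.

3

(2/103) = +1, so 2 is a residue.
(3/103) = −1, so 3 is the smallest positive non-residue mod 103.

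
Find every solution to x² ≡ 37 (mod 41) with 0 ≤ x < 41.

41 ≡ 1 (mod 4), so we find a root by search.
Trying successive values, 18² = 324 ≡ 37 (mod 41). The other root is 41 − 18 = 23.

18, 23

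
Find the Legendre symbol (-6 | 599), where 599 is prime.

-1

Euler's criterion: (-6/599) ≡ 593^299 (mod 599).
593^2 ≡ 36 (mod 599)
593^4 ≡ 98 (mod 599)
593^8 ≡ 20 (mod 599)
593^16 ≡ 400 (mod 599)
593^32 ≡ 67 (mod 599)
593^64 ≡ 296 (mod 599)
593^128 ≡ 162 (mod 599)
593^256 ≡ 487 (mod 599)
593^299 = 593^(256+32+8+2+1) ≡ 598 (mod 599).
Result is 598 ≡ −1, so (-6/599) = −1.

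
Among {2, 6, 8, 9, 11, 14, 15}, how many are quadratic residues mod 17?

4

(2/17) = +1 → QR.
(6/17) = -1 → non-residue.
(8/17) = +1 → QR.
(9/17) = +1 → QR.
(11/17) = -1 → non-residue.
(14/17) = -1 → non-residue.
(15/17) = +1 → QR.
Total quadratic residues among the 7: 4.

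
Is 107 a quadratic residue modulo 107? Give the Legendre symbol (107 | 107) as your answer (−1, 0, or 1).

0

First reduce: 107 ≡ 0 (mod 107).
Top reduces to 0: gcd > 1, so the symbol is 0.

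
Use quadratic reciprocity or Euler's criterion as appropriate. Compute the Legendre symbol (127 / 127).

First reduce: 127 ≡ 0 (mod 127).
Top reduces to 0: gcd > 1, so the symbol is 0.

0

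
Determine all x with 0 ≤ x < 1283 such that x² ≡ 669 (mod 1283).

Since 1283 ≡ 3 (mod 4), a square root of 669 is 669^((1283+1)/4) = 669^321 mod 1283.
Repeated squaring: 669^2≡1077, 669^4≡97, 669^8≡428, 669^16≡998, 669^32≡396, 669^64≡290, 669^128≡705, 669^256≡504 (mod 1283).
669^321 = 669^(256+64+1) ≡ 1044 (mod 1283).
Check: 1044² = 1089936 ≡ 669 (mod 1283). The two roots are 239 and 1044.

239, 1044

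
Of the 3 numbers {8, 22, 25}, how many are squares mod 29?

(8/29) = -1 → non-residue.
(22/29) = +1 → QR.
(25/29) = +1 → QR.
Total quadratic residues among the 3: 2.

2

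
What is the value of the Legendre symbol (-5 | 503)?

1

First reduce: -5 ≡ 498 (mod 503).
Pull out 2: since 503 ≡ 7 (mod 8), (2/503) = +1.
Reciprocity: 249 ≡ 1 and 503 ≡ 3 (mod 4), so (249/503) = +(503/249).
Reduce top mod 249: now compute (5/249).
Reciprocity: 5 ≡ 1 and 249 ≡ 1 (mod 4), so (5/249) = +(249/5).
Reduce top mod 5: now compute (4/5).
Pull out 2^2: since 5 ≡ 5 (mod 8), (2/5) = -1, so (2/5)^2 = +1.
Reached (1/5) = 1. Collecting the sign flips along the way, the symbol is +1.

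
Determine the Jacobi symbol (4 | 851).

1

Pull out 2^2: since 851 ≡ 3 (mod 8), (2/851) = -1, so (2/851)^2 = +1.
Reached (1/851) = 1. Collecting the sign flips along the way, the symbol is +1.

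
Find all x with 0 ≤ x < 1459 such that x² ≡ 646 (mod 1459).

309, 1150

Since 1459 ≡ 3 (mod 4), a square root of 646 is 646^((1459+1)/4) = 646^365 mod 1459.
Repeated squaring: 646^2≡42, 646^4≡305, 646^8≡1108, 646^16≡645, 646^32≡210, 646^64≡330, 646^128≡934, 646^256≡1333 (mod 1459).
646^365 = 646^(256+64+32+8+4+1) ≡ 309 (mod 1459).
Check: 309² = 95481 ≡ 646 (mod 1459). The two roots are 309 and 1150.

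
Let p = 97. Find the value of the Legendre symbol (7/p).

Reciprocity: 7 ≡ 3 and 97 ≡ 1 (mod 4), so (7/97) = +(97/7).
Reduce top mod 7: now compute (6/7).
Pull out 2: since 7 ≡ 7 (mod 8), (2/7) = +1.
Reciprocity: 3 ≡ 3 and 7 ≡ 3 (mod 4), so (3/7) = −(7/3).
Reduce top mod 3: now compute (1/3).
Reached (1/3) = 1. Collecting the sign flips along the way, the symbol is -1.

-1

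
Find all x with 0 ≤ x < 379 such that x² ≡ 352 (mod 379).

Since 379 ≡ 3 (mod 4), a square root of 352 is 352^((379+1)/4) = 352^95 mod 379.
Repeated squaring: 352^2≡350, 352^4≡83, 352^8≡67, 352^16≡320, 352^32≡70, 352^64≡352 (mod 379).
352^95 = 352^(64+16+8+4+2+1) ≡ 70 (mod 379).
Check: 70² = 4900 ≡ 352 (mod 379). The two roots are 70 and 309.

70, 309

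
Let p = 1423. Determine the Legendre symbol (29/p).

-1

Reciprocity: 29 ≡ 1 and 1423 ≡ 3 (mod 4), so (29/1423) = +(1423/29).
Reduce top mod 29: now compute (2/29).
Pull out 2: since 29 ≡ 5 (mod 8), (2/29) = -1.
Reached (1/29) = 1. Collecting the sign flips along the way, the symbol is -1.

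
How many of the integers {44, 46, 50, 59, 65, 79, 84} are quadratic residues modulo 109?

(44/109) = -1 → non-residue.
(46/109) = +1 → QR.
(50/109) = -1 → non-residue.
(59/109) = -1 → non-residue.
(65/109) = -1 → non-residue.
(79/109) = -1 → non-residue.
(84/109) = +1 → QR.
Total quadratic residues among the 7: 2.

2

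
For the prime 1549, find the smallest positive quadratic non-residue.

(2/1549) = −1, so 2 is the smallest positive non-residue mod 1549.

2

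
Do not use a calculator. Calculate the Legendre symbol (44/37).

First reduce: 44 ≡ 7 (mod 37).
Reciprocity: 7 ≡ 3 and 37 ≡ 1 (mod 4), so (7/37) = +(37/7).
Reduce top mod 7: now compute (2/7).
Pull out 2: since 7 ≡ 7 (mod 8), (2/7) = +1.
Reached (1/7) = 1. Collecting the sign flips along the way, the symbol is +1.

1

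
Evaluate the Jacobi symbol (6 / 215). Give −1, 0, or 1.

1

Pull out 2: since 215 ≡ 7 (mod 8), (2/215) = +1.
Reciprocity: 3 ≡ 3 and 215 ≡ 3 (mod 4), so (3/215) = −(215/3).
Reduce top mod 3: now compute (2/3).
Pull out 2: since 3 ≡ 3 (mod 8), (2/3) = -1.
Reached (1/3) = 1. Collecting the sign flips along the way, the symbol is +1.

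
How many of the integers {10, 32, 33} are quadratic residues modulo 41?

(10/41) = +1 → QR.
(32/41) = +1 → QR.
(33/41) = +1 → QR.
Total quadratic residues among the 3: 3.

3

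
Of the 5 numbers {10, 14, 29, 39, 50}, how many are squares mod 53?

2

(10/53) = +1 → QR.
(14/53) = -1 → non-residue.
(29/53) = +1 → QR.
(39/53) = -1 → non-residue.
(50/53) = -1 → non-residue.
Total quadratic residues among the 5: 2.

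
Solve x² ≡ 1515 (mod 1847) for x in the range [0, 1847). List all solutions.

Since 1847 ≡ 3 (mod 4), a square root of 1515 is 1515^((1847+1)/4) = 1515^462 mod 1847.
Repeated squaring: 1515^2≡1251, 1515^4≡592, 1515^8≡1381, 1515^16≡1057, 1515^32≡1661, 1515^64≡1350, 1515^128≡1358, 1515^256≡858 (mod 1847).
1515^462 = 1515^(256+128+64+8+4+2) ≡ 84 (mod 1847).
Check: 84² = 7056 ≡ 1515 (mod 1847). The two roots are 84 and 1763.

84, 1763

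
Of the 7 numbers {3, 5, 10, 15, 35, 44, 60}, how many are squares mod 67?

4

(3/67) = -1 → non-residue.
(5/67) = -1 → non-residue.
(10/67) = +1 → QR.
(15/67) = +1 → QR.
(35/67) = +1 → QR.
(44/67) = -1 → non-residue.
(60/67) = +1 → QR.
Total quadratic residues among the 7: 4.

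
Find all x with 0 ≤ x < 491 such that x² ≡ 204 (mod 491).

Since 491 ≡ 3 (mod 4), a square root of 204 is 204^((491+1)/4) = 204^123 mod 491.
Repeated squaring: 204^2≡372, 204^4≡413, 204^8≡192, 204^16≡39, 204^32≡48, 204^64≡340 (mod 491).
204^123 = 204^(64+32+16+8+2+1) ≡ 404 (mod 491).
Check: 404² = 163216 ≡ 204 (mod 491). The two roots are 87 and 404.

87, 404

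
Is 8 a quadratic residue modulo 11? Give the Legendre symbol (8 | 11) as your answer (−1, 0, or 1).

Euler's criterion: (8/11) ≡ 8^5 (mod 11).
8^2 ≡ 9 (mod 11)
8^4 ≡ 4 (mod 11)
8^5 = 8^(4+1) ≡ 10 (mod 11).
Result is 10 ≡ −1, so (8/11) = −1.

-1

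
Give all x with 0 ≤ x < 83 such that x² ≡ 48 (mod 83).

31, 52

Since 83 ≡ 3 (mod 4), a square root of 48 is 48^((83+1)/4) = 48^21 mod 83.
Repeated squaring: 48^2≡63, 48^4≡68, 48^8≡59, 48^16≡78 (mod 83).
48^21 = 48^(16+4+1) ≡ 31 (mod 83).
Check: 31² = 961 ≡ 48 (mod 83). The two roots are 31 and 52.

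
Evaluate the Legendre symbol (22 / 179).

1

Euler's criterion: (22/179) ≡ 22^89 (mod 179).
22^2 ≡ 126 (mod 179)
22^4 ≡ 124 (mod 179)
22^8 ≡ 161 (mod 179)
22^16 ≡ 145 (mod 179)
22^32 ≡ 82 (mod 179)
22^64 ≡ 101 (mod 179)
22^89 = 22^(64+16+8+1) ≡ 1 (mod 179).
Result is 1, so (22/179) = 1.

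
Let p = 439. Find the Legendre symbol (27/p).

Euler's criterion: (27/439) ≡ 27^219 (mod 439).
27^2 ≡ 290 (mod 439)
27^4 ≡ 251 (mod 439)
27^8 ≡ 224 (mod 439)
27^16 ≡ 130 (mod 439)
27^32 ≡ 218 (mod 439)
27^64 ≡ 112 (mod 439)
27^128 ≡ 252 (mod 439)
27^219 = 27^(128+64+16+8+2+1) ≡ 438 (mod 439).
Result is 438 ≡ −1, so (27/439) = −1.

-1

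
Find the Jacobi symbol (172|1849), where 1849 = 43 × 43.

Pull out 2^2: since 1849 ≡ 1 (mod 8), (2/1849) = +1, so (2/1849)^2 = +1.
Reciprocity: 43 ≡ 3 and 1849 ≡ 1 (mod 4), so (43/1849) = +(1849/43).
Reduce top mod 43: now compute (0/43).
Top reduces to 0: gcd > 1, so the symbol is 0.

0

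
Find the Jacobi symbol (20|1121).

1

Pull out 2^2: since 1121 ≡ 1 (mod 8), (2/1121) = +1, so (2/1121)^2 = +1.
Reciprocity: 5 ≡ 1 and 1121 ≡ 1 (mod 4), so (5/1121) = +(1121/5).
Reduce top mod 5: now compute (1/5).
Reached (1/5) = 1. Collecting the sign flips along the way, the symbol is +1.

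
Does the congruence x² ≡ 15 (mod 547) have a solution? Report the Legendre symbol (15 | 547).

1

Reciprocity: 15 ≡ 3 and 547 ≡ 3 (mod 4), so (15/547) = −(547/15).
Reduce top mod 15: now compute (7/15).
Reciprocity: 7 ≡ 3 and 15 ≡ 3 (mod 4), so (7/15) = −(15/7).
Reduce top mod 7: now compute (1/7).
Reached (1/7) = 1. Collecting the sign flips along the way, the symbol is +1.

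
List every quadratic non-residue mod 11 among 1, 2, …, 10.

2, 6, 7, 8, 10

Square k = 1,…,5 (k and 11−k give the same square):
1²=1, 2²=4, 3²=9, 4²≡5, 5²≡3 (mod 11).
The residues are {1, 3, 4, 5, 9}; the non-residues are the remaining 5 nonzero classes.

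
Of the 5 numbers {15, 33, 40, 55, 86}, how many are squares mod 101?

(15/101) = -1 → non-residue.
(33/101) = +1 → QR.
(40/101) = -1 → non-residue.
(55/101) = -1 → non-residue.
(86/101) = -1 → non-residue.
Total quadratic residues among the 5: 1.

1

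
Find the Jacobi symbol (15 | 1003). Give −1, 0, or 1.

1

Reciprocity: 15 ≡ 3 and 1003 ≡ 3 (mod 4), so (15/1003) = −(1003/15).
Reduce top mod 15: now compute (13/15).
Reciprocity: 13 ≡ 1 and 15 ≡ 3 (mod 4), so (13/15) = +(15/13).
Reduce top mod 13: now compute (2/13).
Pull out 2: since 13 ≡ 5 (mod 8), (2/13) = -1.
Reached (1/13) = 1. Collecting the sign flips along the way, the symbol is +1.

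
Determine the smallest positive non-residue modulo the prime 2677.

2

(2/2677) = −1, so 2 is the smallest positive non-residue mod 2677.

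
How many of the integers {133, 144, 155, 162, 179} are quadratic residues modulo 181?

2

(133/181) = +1 → QR.
(144/181) = +1 → QR.
(155/181) = -1 → non-residue.
(162/181) = -1 → non-residue.
(179/181) = -1 → non-residue.
Total quadratic residues among the 5: 2.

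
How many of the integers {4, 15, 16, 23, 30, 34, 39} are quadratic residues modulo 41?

4

(4/41) = +1 → QR.
(15/41) = -1 → non-residue.
(16/41) = +1 → QR.
(23/41) = +1 → QR.
(30/41) = -1 → non-residue.
(34/41) = -1 → non-residue.
(39/41) = +1 → QR.
Total quadratic residues among the 7: 4.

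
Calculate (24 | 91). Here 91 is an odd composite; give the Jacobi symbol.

1

Pull out 2^3: since 91 ≡ 3 (mod 8), (2/91) = -1, so (2/91)^3 = -1.
Reciprocity: 3 ≡ 3 and 91 ≡ 3 (mod 4), so (3/91) = −(91/3).
Reduce top mod 3: now compute (1/3).
Reached (1/3) = 1. Collecting the sign flips along the way, the symbol is +1.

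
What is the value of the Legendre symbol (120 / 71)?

1

First reduce: 120 ≡ 49 (mod 71).
Reciprocity: 49 ≡ 1 and 71 ≡ 3 (mod 4), so (49/71) = +(71/49).
Reduce top mod 49: now compute (22/49).
Pull out 2: since 49 ≡ 1 (mod 8), (2/49) = +1.
Reciprocity: 11 ≡ 3 and 49 ≡ 1 (mod 4), so (11/49) = +(49/11).
Reduce top mod 11: now compute (5/11).
Reciprocity: 5 ≡ 1 and 11 ≡ 3 (mod 4), so (5/11) = +(11/5).
Reduce top mod 5: now compute (1/5).
Reached (1/5) = 1. Collecting the sign flips along the way, the symbol is +1.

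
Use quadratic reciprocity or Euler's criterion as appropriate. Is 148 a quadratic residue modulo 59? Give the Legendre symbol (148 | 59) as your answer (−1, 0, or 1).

-1

Euler's criterion: (148/59) ≡ 30^29 (mod 59).
30^2 ≡ 15 (mod 59)
30^4 ≡ 48 (mod 59)
30^8 ≡ 3 (mod 59)
30^16 ≡ 9 (mod 59)
30^29 = 30^(16+8+4+1) ≡ 58 (mod 59).
Result is 58 ≡ −1, so (148/59) = −1.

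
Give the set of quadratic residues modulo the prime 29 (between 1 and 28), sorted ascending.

1 4 5 6 7 9 13 16 20 22 23 24 25 28

Square k = 1,…,14 (k and 29−k give the same square):
1²=1, 2²=4, 3²=9, 4²=16, 5²=25, 6²≡7, 7²≡20, 8²≡6, 9²≡23, 10²≡13, 11²≡5, 12²≡28, 13²≡24, 14²≡22 (mod 29).
So the quadratic residues mod 29 are {1, 4, 5, 6, 7, 9, 13, 16, 20, 22, 23, 24, 25, 28}.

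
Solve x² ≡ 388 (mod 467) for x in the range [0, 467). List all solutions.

Since 467 ≡ 3 (mod 4), a square root of 388 is 388^((467+1)/4) = 388^117 mod 467.
Repeated squaring: 388^2≡170, 388^4≡413, 388^8≡114, 388^16≡387, 388^32≡329, 388^64≡364 (mod 467).
388^117 = 388^(64+32+16+4+1) ≡ 174 (mod 467).
Check: 174² = 30276 ≡ 388 (mod 467). The two roots are 174 and 293.

174, 293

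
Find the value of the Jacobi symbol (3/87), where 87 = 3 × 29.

0

Reciprocity: 3 ≡ 3 and 87 ≡ 3 (mod 4), so (3/87) = −(87/3).
Reduce top mod 3: now compute (0/3).
Top reduces to 0: gcd > 1, so the symbol is 0.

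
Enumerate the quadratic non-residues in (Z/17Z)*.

3 5 6 7 10 11 12 14

Square k = 1,…,8 (k and 17−k give the same square):
1²=1, 2²=4, 3²=9, 4²=16, 5²≡8, 6²≡2, 7²≡15, 8²≡13 (mod 17).
The residues are {1, 2, 4, 8, 9, 13, 15, 16}; the non-residues are the remaining 8 nonzero classes.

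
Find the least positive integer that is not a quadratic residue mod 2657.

(2/2657) = +1, so 2 is a residue.
(3/2657) = −1, so 3 is the smallest positive non-residue mod 2657.

3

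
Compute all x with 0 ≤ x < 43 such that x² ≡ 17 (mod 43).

19, 24

Since 43 ≡ 3 (mod 4), a square root of 17 is 17^((43+1)/4) = 17^11 mod 43.
Repeated squaring: 17^2≡31, 17^4≡15, 17^8≡10 (mod 43).
17^11 = 17^(8+2+1) ≡ 24 (mod 43).
Check: 24² = 576 ≡ 17 (mod 43). The two roots are 19 and 24.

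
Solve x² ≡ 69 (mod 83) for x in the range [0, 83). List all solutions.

22, 61

Since 83 ≡ 3 (mod 4), a square root of 69 is 69^((83+1)/4) = 69^21 mod 83.
Repeated squaring: 69^2≡30, 69^4≡70, 69^8≡3, 69^16≡9 (mod 83).
69^21 = 69^(16+4+1) ≡ 61 (mod 83).
Check: 61² = 3721 ≡ 69 (mod 83). The two roots are 22 and 61.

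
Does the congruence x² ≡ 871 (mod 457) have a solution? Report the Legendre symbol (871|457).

-1

Euler's criterion: (871/457) ≡ 414^228 (mod 457).
414^2 ≡ 21 (mod 457)
414^4 ≡ 441 (mod 457)
414^8 ≡ 256 (mod 457)
414^16 ≡ 185 (mod 457)
414^32 ≡ 407 (mod 457)
414^64 ≡ 215 (mod 457)
414^128 ≡ 68 (mod 457)
414^228 = 414^(128+64+32+4) ≡ 456 (mod 457).
Result is 456 ≡ −1, so (871/457) = −1.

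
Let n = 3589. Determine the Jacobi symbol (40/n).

-1

Pull out 2^3: since 3589 ≡ 5 (mod 8), (2/3589) = -1, so (2/3589)^3 = -1.
Reciprocity: 5 ≡ 1 and 3589 ≡ 1 (mod 4), so (5/3589) = +(3589/5).
Reduce top mod 5: now compute (4/5).
Pull out 2^2: since 5 ≡ 5 (mod 8), (2/5) = -1, so (2/5)^2 = +1.
Reached (1/5) = 1. Collecting the sign flips along the way, the symbol is -1.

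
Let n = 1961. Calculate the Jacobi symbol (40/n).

Pull out 2^3: since 1961 ≡ 1 (mod 8), (2/1961) = +1, so (2/1961)^3 = +1.
Reciprocity: 5 ≡ 1 and 1961 ≡ 1 (mod 4), so (5/1961) = +(1961/5).
Reduce top mod 5: now compute (1/5).
Reached (1/5) = 1. Collecting the sign flips along the way, the symbol is +1.

1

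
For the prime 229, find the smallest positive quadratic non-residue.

(2/229) = −1, so 2 is the smallest positive non-residue mod 229.

2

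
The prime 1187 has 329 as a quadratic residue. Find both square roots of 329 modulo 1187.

139, 1048

Since 1187 ≡ 3 (mod 4), a square root of 329 is 329^((1187+1)/4) = 329^297 mod 1187.
Repeated squaring: 329^2≡224, 329^4≡322, 329^8≡415, 329^16≡110, 329^32≡230, 329^64≡672, 329^128≡524, 329^256≡379 (mod 1187).
329^297 = 329^(256+32+8+1) ≡ 139 (mod 1187).
Check: 139² = 19321 ≡ 329 (mod 1187). The two roots are 139 and 1048.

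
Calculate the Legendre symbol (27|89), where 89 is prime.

-1

Reciprocity: 27 ≡ 3 and 89 ≡ 1 (mod 4), so (27/89) = +(89/27).
Reduce top mod 27: now compute (8/27).
Pull out 2^3: since 27 ≡ 3 (mod 8), (2/27) = -1, so (2/27)^3 = -1.
Reached (1/27) = 1. Collecting the sign flips along the way, the symbol is -1.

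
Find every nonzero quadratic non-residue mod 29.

2 3 8 10 11 12 14 15 17 18 19 21 26 27

Square k = 1,…,14 (k and 29−k give the same square):
1²=1, 2²=4, 3²=9, 4²=16, 5²=25, 6²≡7, 7²≡20, 8²≡6, 9²≡23, 10²≡13, 11²≡5, 12²≡28, 13²≡24, 14²≡22 (mod 29).
The residues are {1, 4, 5, 6, 7, 9, 13, 16, 20, 22, 23, 24, 25, 28}; the non-residues are the remaining 14 nonzero classes.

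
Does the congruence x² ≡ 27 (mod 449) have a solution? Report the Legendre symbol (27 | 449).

-1

Reciprocity: 27 ≡ 3 and 449 ≡ 1 (mod 4), so (27/449) = +(449/27).
Reduce top mod 27: now compute (17/27).
Reciprocity: 17 ≡ 1 and 27 ≡ 3 (mod 4), so (17/27) = +(27/17).
Reduce top mod 17: now compute (10/17).
Pull out 2: since 17 ≡ 1 (mod 8), (2/17) = +1.
Reciprocity: 5 ≡ 1 and 17 ≡ 1 (mod 4), so (5/17) = +(17/5).
Reduce top mod 5: now compute (2/5).
Pull out 2: since 5 ≡ 5 (mod 8), (2/5) = -1.
Reached (1/5) = 1. Collecting the sign flips along the way, the symbol is -1.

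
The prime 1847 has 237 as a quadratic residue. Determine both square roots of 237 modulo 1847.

Since 1847 ≡ 3 (mod 4), a square root of 237 is 237^((1847+1)/4) = 237^462 mod 1847.
Repeated squaring: 237^2≡759, 237^4≡1664, 237^8≡243, 237^16≡1792, 237^32≡1178, 237^64≡587, 237^128≡1027, 237^256≡92 (mod 1847).
237^462 = 237^(256+128+64+8+4+2) ≡ 1310 (mod 1847).
Check: 1310² = 1716100 ≡ 237 (mod 1847). The two roots are 537 and 1310.

537, 1310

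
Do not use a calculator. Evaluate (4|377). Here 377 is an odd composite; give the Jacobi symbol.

1

Pull out 2^2: since 377 ≡ 1 (mod 8), (2/377) = +1, so (2/377)^2 = +1.
Reached (1/377) = 1. Collecting the sign flips along the way, the symbol is +1.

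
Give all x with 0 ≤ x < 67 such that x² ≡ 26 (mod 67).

19, 48

Since 67 ≡ 3 (mod 4), a square root of 26 is 26^((67+1)/4) = 26^17 mod 67.
Repeated squaring: 26^2≡6, 26^4≡36, 26^8≡23, 26^16≡60 (mod 67).
26^17 = 26^(16+1) ≡ 19 (mod 67).
Check: 19² = 361 ≡ 26 (mod 67). The two roots are 19 and 48.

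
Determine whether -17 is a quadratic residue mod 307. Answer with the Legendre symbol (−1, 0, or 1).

-1

First reduce: -17 ≡ 290 (mod 307).
Pull out 2: since 307 ≡ 3 (mod 8), (2/307) = -1.
Reciprocity: 145 ≡ 1 and 307 ≡ 3 (mod 4), so (145/307) = +(307/145).
Reduce top mod 145: now compute (17/145).
Reciprocity: 17 ≡ 1 and 145 ≡ 1 (mod 4), so (17/145) = +(145/17).
Reduce top mod 17: now compute (9/17).
Reciprocity: 9 ≡ 1 and 17 ≡ 1 (mod 4), so (9/17) = +(17/9).
Reduce top mod 9: now compute (8/9).
Pull out 2^3: since 9 ≡ 1 (mod 8), (2/9) = +1, so (2/9)^3 = +1.
Reached (1/9) = 1. Collecting the sign flips along the way, the symbol is -1.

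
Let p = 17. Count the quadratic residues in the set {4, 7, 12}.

(4/17) = +1 → QR.
(7/17) = -1 → non-residue.
(12/17) = -1 → non-residue.
Total quadratic residues among the 3: 1.

1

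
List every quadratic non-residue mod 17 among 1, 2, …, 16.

Square k = 1,…,8 (k and 17−k give the same square):
1²=1, 2²=4, 3²=9, 4²=16, 5²≡8, 6²≡2, 7²≡15, 8²≡13 (mod 17).
The residues are {1, 2, 4, 8, 9, 13, 15, 16}; the non-residues are the remaining 8 nonzero classes.

3,5,6,7,10,11,12,14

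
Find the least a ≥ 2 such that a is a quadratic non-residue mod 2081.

(2/2081) = +1, so 2 is a residue.
(3/2081) = −1, so 3 is the smallest positive non-residue mod 2081.

3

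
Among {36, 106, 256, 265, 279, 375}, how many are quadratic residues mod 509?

(36/509) = +1 → QR.
(106/509) = +1 → QR.
(256/509) = +1 → QR.
(265/509) = -1 → non-residue.
(279/509) = -1 → non-residue.
(375/509) = -1 → non-residue.
Total quadratic residues among the 6: 3.

3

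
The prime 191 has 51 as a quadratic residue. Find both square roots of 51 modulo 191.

Since 191 ≡ 3 (mod 4), a square root of 51 is 51^((191+1)/4) = 51^48 mod 191.
Repeated squaring: 51^2≡118, 51^4≡172, 51^8≡170, 51^16≡59, 51^32≡43 (mod 191).
51^48 = 51^(32+16) ≡ 54 (mod 191).
Check: 54² = 2916 ≡ 51 (mod 191). The two roots are 54 and 137.

54, 137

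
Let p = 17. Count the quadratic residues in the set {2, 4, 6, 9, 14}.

3

(2/17) = +1 → QR.
(4/17) = +1 → QR.
(6/17) = -1 → non-residue.
(9/17) = +1 → QR.
(14/17) = -1 → non-residue.
Total quadratic residues among the 5: 3.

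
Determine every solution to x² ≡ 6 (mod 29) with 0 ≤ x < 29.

8, 21

29 ≡ 1 (mod 4), so we find a root by search.
Trying successive values, 8² = 64 ≡ 6 (mod 29). The other root is 29 − 8 = 21.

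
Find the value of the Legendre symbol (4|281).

1

Pull out 2^2: since 281 ≡ 1 (mod 8), (2/281) = +1, so (2/281)^2 = +1.
Reached (1/281) = 1. Collecting the sign flips along the way, the symbol is +1.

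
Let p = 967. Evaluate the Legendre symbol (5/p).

Reciprocity: 5 ≡ 1 and 967 ≡ 3 (mod 4), so (5/967) = +(967/5).
Reduce top mod 5: now compute (2/5).
Pull out 2: since 5 ≡ 5 (mod 8), (2/5) = -1.
Reached (1/5) = 1. Collecting the sign flips along the way, the symbol is -1.

-1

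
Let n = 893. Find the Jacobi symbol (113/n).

Reciprocity: 113 ≡ 1 and 893 ≡ 1 (mod 4), so (113/893) = +(893/113).
Reduce top mod 113: now compute (102/113).
Pull out 2: since 113 ≡ 1 (mod 8), (2/113) = +1.
Reciprocity: 51 ≡ 3 and 113 ≡ 1 (mod 4), so (51/113) = +(113/51).
Reduce top mod 51: now compute (11/51).
Reciprocity: 11 ≡ 3 and 51 ≡ 3 (mod 4), so (11/51) = −(51/11).
Reduce top mod 11: now compute (7/11).
Reciprocity: 7 ≡ 3 and 11 ≡ 3 (mod 4), so (7/11) = −(11/7).
Reduce top mod 7: now compute (4/7).
Pull out 2^2: since 7 ≡ 7 (mod 8), (2/7) = +1, so (2/7)^2 = +1.
Reached (1/7) = 1. Collecting the sign flips along the way, the symbol is +1.

1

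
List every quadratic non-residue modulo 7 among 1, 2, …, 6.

Square k = 1,…,3 (k and 7−k give the same square):
1²=1, 2²=4, 3²≡2 (mod 7).
The residues are {1, 2, 4}; the non-residues are the remaining 3 nonzero classes.

3, 5, 6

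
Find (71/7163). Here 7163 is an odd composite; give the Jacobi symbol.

Reciprocity: 71 ≡ 3 and 7163 ≡ 3 (mod 4), so (71/7163) = −(7163/71).
Reduce top mod 71: now compute (63/71).
Reciprocity: 63 ≡ 3 and 71 ≡ 3 (mod 4), so (63/71) = −(71/63).
Reduce top mod 63: now compute (8/63).
Pull out 2^3: since 63 ≡ 7 (mod 8), (2/63) = +1, so (2/63)^3 = +1.
Reached (1/63) = 1. Collecting the sign flips along the way, the symbol is +1.

1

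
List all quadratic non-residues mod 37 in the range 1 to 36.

Square k = 1,…,18 (k and 37−k give the same square):
1²=1, 2²=4, 3²=9, 4²=16, 5²=25, 6²=36, 7²≡12, 8²≡27, 9²≡7, 10²≡26, 11²≡10, 12²≡33, 13²≡21, 14²≡11, 15²≡3, 16²≡34, 17²≡30, 18²≡28 (mod 37).
The residues are {1, 3, 4, 7, 9, 10, 11, 12, 16, 21, 25, 26, 27, 28, 30, 33, 34, 36}; the non-residues are the remaining 18 nonzero classes.

2,5,6,8,13,14,15,17,18,19,20,22,23,24,29,31,32,35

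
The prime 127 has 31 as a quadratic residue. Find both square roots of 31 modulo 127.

44, 83

Since 127 ≡ 3 (mod 4), a square root of 31 is 31^((127+1)/4) = 31^32 mod 127.
Repeated squaring: 31^2≡72, 31^4≡104, 31^8≡21, 31^16≡60, 31^32≡44 (mod 127).
31^32 = 31^(32) ≡ 44 (mod 127).
Check: 44² = 1936 ≡ 31 (mod 127). The two roots are 44 and 83.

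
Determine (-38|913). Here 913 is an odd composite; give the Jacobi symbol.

1

First reduce: -38 ≡ 875 (mod 913).
Reciprocity: 875 ≡ 3 and 913 ≡ 1 (mod 4), so (875/913) = +(913/875).
Reduce top mod 875: now compute (38/875).
Pull out 2: since 875 ≡ 3 (mod 8), (2/875) = -1.
Reciprocity: 19 ≡ 3 and 875 ≡ 3 (mod 4), so (19/875) = −(875/19).
Reduce top mod 19: now compute (1/19).
Reached (1/19) = 1. Collecting the sign flips along the way, the symbol is +1.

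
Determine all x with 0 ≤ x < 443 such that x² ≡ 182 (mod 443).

Since 443 ≡ 3 (mod 4), a square root of 182 is 182^((443+1)/4) = 182^111 mod 443.
Repeated squaring: 182^2≡342, 182^4≡12, 182^8≡144, 182^16≡358, 182^32≡137, 182^64≡163 (mod 443).
182^111 = 182^(64+32+8+4+2+1) ≡ 25 (mod 443).
Check: 25² = 625 ≡ 182 (mod 443). The two roots are 25 and 418.

25, 418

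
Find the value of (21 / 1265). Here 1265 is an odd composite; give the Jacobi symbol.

1

Reciprocity: 21 ≡ 1 and 1265 ≡ 1 (mod 4), so (21/1265) = +(1265/21).
Reduce top mod 21: now compute (5/21).
Reciprocity: 5 ≡ 1 and 21 ≡ 1 (mod 4), so (5/21) = +(21/5).
Reduce top mod 5: now compute (1/5).
Reached (1/5) = 1. Collecting the sign flips along the way, the symbol is +1.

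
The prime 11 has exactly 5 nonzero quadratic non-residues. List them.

Square k = 1,…,5 (k and 11−k give the same square):
1²=1, 2²=4, 3²=9, 4²≡5, 5²≡3 (mod 11).
The residues are {1, 3, 4, 5, 9}; the non-residues are the remaining 5 nonzero classes.

2, 6, 7, 8, 10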